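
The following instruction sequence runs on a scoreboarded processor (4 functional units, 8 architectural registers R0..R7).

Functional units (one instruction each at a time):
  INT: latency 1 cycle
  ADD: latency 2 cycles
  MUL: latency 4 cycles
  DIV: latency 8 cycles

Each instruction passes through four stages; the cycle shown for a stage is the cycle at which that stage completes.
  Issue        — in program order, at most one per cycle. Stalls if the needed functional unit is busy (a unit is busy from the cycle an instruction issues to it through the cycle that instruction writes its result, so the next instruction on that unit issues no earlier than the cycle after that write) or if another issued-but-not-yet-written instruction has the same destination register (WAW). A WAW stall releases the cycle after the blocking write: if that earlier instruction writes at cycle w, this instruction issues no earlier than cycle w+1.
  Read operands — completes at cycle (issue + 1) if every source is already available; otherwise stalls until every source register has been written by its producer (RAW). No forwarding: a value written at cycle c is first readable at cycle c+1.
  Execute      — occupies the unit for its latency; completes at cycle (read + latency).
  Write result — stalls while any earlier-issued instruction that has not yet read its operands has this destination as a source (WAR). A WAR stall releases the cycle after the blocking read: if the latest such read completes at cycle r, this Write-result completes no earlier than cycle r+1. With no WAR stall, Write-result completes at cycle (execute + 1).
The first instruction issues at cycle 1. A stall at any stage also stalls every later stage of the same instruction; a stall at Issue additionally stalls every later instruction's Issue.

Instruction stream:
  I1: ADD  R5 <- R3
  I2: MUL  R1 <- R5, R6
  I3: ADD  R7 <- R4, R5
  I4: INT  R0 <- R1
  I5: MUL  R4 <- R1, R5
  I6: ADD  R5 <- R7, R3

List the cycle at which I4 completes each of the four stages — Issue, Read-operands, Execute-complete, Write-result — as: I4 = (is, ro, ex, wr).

I4 = (7, 12, 13, 14)

t=1  issue I1 (ADD)
t=2  I1 read-ops · issue I2 (MUL)
t=4  I1 finished on ADD
t=5  I1→R5
t=6  I2 read-ops · issue I3 (ADD)
t=7  I3 read-ops · issue I4 (INT)
t=9  I3 finished on ADD
t=10  I2 finished on MUL · I3→R7
t=11  I2→R1
t=12  I4 read-ops · issue I5 (MUL)
t=13  I4 finished on INT · I5 read-ops · issue I6 (ADD)
t=14  I4→R0 · I6 read-ops
t=16  I6 finished on ADD
t=17  I5 finished on MUL · I6→R5
t=18  I5→R4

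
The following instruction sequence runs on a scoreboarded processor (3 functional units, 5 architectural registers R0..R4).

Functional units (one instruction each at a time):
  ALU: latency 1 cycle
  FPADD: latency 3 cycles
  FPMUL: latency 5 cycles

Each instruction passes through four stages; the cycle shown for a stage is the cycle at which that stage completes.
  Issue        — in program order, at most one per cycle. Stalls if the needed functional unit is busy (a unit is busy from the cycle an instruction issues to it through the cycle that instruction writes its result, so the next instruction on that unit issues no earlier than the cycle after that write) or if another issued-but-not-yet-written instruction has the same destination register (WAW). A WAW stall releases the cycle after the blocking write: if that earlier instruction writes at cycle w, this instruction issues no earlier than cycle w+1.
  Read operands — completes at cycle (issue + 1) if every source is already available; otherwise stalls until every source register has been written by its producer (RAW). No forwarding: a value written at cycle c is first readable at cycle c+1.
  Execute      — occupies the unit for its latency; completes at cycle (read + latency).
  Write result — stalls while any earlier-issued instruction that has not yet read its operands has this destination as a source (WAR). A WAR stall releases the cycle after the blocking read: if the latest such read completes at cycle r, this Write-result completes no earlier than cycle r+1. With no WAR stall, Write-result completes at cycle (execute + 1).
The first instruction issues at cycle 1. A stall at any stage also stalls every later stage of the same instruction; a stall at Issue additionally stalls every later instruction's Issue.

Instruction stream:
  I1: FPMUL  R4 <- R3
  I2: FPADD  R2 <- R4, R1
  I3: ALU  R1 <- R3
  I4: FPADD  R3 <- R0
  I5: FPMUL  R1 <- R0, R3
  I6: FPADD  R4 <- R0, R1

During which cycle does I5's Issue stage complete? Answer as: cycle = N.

cycle = 15

t=1  I1→FPMUL
t=2  I1 RO | I2→FPADD
t=3  I3→ALU
t=4  I3 RO
t=5  I3 EX
t=7  I1 EX
t=8  I1 WR R4
t=9  I2 RO
t=10  I3 WR R1
t=12  I2 EX
t=13  I2 WR R2
t=14  I4→FPADD
t=15  I4 RO | I5→FPMUL
t=18  I4 EX
t=19  I4 WR R3
t=20  I5 RO | I6→FPADD
t=25  I5 EX
t=26  I5 WR R1
t=27  I6 RO
t=30  I6 EX
t=31  I6 WR R4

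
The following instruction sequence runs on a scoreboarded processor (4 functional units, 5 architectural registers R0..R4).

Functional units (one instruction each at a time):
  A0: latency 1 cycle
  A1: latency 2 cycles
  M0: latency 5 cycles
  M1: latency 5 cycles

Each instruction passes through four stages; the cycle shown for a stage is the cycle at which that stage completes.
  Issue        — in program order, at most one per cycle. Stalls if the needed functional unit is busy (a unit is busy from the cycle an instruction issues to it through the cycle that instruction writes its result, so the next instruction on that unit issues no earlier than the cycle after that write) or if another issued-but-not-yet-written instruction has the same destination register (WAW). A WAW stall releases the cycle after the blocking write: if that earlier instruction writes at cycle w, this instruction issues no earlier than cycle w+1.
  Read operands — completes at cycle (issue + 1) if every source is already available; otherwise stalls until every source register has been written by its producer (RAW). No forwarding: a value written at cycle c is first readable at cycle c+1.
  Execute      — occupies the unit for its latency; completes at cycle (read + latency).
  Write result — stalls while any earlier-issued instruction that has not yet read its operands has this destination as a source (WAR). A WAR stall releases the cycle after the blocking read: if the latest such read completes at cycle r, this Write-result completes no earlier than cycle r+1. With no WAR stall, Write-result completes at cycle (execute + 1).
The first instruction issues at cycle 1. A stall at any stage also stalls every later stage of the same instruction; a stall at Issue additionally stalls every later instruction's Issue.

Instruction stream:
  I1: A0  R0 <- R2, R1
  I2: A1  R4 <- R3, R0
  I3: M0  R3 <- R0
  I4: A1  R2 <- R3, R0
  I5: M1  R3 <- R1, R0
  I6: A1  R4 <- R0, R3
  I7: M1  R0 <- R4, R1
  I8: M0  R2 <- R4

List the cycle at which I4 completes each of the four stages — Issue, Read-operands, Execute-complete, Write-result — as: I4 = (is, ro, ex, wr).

  I1 | 1 | 2 | 3 | 4
  I2 | 2 | 5 | 7 | 8   RAW R0: wait I1 write@4
  I3 | 3 | 5 | 10 | 11   RAW R0: wait I1 write@4
  I4 | 9 | 12 | 14 | 15   struct: A1 busy until I2 writes@8 · RAW R3: wait I3 write@11
  I5 | 12 | 13 | 18 | 19   WAW R3: wait I3 write@11
  I6 | 16 | 20 | 22 | 23   struct: A1 busy until I4 writes@15 · RAW R3: wait I5 write@19
  I7 | 20 | 24 | 29 | 30   struct: M1 busy until I5 writes@19 · RAW R4: wait I6 write@23
  I8 | 21 | 24 | 29 | 30   RAW R4: wait I6 write@23

I4 = (9, 12, 14, 15)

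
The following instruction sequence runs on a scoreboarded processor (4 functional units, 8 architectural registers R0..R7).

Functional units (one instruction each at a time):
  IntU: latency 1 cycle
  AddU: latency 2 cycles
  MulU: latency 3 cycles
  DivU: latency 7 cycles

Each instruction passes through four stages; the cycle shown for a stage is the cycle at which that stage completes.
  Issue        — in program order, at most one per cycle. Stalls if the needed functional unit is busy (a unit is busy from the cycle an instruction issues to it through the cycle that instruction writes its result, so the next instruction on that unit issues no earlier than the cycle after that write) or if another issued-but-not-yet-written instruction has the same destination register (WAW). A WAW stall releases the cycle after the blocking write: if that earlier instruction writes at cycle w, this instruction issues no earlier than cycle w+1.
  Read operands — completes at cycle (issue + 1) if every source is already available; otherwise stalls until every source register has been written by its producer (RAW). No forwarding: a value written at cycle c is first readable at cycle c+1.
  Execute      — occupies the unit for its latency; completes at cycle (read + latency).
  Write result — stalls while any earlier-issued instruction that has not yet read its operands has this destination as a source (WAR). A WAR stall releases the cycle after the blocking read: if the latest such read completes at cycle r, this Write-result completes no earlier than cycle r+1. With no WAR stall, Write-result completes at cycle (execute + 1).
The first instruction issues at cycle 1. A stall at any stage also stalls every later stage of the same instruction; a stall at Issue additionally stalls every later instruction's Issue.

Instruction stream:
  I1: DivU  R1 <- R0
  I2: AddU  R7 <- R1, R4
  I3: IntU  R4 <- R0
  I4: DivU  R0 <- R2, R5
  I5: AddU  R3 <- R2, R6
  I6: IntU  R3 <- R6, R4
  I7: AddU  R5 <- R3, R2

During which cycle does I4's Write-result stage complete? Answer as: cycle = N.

cycle = 20

[1] I1 dispatched to DivU
[2] I1 operands ready; I2 dispatched to AddU
[3] I3 dispatched to IntU
[4] I3 operands ready
[5] I3 complete
[9] I1 complete
[10] R1←I1
[11] I2 operands ready; I4 dispatched to DivU
[12] R4←I3; I4 operands ready
[13] I2 complete
[14] R7←I2
[15] I5 dispatched to AddU
[16] I5 operands ready
[18] I5 complete
[19] I4 complete; R3←I5
[20] R0←I4; I6 dispatched to IntU
[21] I6 operands ready; I7 dispatched to AddU
[22] I6 complete
[23] R3←I6
[24] I7 operands ready
[26] I7 complete
[27] R5←I7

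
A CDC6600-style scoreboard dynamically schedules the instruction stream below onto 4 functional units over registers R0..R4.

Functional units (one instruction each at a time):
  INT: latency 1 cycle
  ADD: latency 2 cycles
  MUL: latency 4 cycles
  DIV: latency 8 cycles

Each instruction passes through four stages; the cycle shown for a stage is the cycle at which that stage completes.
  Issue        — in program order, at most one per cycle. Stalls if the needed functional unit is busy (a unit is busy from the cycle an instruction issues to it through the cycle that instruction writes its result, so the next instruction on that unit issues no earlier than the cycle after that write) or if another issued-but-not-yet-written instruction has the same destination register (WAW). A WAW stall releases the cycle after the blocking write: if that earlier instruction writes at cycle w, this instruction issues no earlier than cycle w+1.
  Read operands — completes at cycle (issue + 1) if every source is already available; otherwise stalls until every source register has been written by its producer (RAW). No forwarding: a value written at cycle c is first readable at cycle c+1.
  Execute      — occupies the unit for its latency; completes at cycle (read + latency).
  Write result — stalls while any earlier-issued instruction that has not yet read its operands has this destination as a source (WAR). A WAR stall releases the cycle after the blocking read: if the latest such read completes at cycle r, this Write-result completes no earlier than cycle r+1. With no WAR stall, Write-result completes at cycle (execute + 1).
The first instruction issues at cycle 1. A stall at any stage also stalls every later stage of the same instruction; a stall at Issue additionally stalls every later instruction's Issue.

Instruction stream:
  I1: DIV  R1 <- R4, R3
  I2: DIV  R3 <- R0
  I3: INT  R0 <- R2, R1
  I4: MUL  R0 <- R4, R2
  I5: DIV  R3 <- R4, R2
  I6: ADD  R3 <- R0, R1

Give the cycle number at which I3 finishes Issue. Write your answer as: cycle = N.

cycle = 13

cycle 1: I1 dispatched to DIV
cycle 2: I1 operands ready
cycle 10: I1 complete
cycle 11: R1←I1
cycle 12: I2 dispatched to DIV
cycle 13: I2 operands ready | I3 dispatched to INT
cycle 14: I3 operands ready
cycle 15: I3 complete
cycle 16: R0←I3
cycle 17: I4 dispatched to MUL
cycle 18: I4 operands ready
cycle 21: I2 complete
cycle 22: R3←I2 | I4 complete
cycle 23: R0←I4 | I5 dispatched to DIV
cycle 24: I5 operands ready
cycle 32: I5 complete
cycle 33: R3←I5
cycle 34: I6 dispatched to ADD
cycle 35: I6 operands ready
cycle 37: I6 complete
cycle 38: R3←I6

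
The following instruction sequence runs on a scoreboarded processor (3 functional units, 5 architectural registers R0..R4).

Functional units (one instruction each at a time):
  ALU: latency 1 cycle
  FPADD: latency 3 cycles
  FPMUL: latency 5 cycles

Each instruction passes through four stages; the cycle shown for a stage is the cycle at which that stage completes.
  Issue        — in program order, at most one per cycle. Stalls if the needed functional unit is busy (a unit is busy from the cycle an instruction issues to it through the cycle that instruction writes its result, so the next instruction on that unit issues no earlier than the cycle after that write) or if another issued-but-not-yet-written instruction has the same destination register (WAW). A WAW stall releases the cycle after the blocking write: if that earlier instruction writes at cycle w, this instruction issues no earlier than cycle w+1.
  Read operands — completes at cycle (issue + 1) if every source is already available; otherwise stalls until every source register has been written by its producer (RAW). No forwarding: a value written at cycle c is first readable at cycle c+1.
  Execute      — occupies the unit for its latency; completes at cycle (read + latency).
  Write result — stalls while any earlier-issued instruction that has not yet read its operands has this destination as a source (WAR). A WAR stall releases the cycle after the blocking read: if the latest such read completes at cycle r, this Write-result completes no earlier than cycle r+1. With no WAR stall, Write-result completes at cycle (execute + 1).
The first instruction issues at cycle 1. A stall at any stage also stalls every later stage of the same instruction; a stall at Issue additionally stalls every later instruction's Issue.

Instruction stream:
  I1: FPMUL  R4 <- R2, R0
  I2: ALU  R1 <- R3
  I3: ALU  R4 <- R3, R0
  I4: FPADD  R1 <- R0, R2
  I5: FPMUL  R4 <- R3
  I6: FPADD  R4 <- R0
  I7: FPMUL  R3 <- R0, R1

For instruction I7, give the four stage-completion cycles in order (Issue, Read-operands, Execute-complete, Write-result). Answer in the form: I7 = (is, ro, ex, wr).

I1: IS=1 RO=2 EX=7 WR=8
I2: IS=2 RO=3 EX=4 WR=5
I3: IS=9 RO=10 EX=11 WR=12  [WAW R4: wait I1 write@8]
I4: IS=10 RO=11 EX=14 WR=15
I5: IS=13 RO=14 EX=19 WR=20  [WAW R4: wait I3 write@12]
I6: IS=21 RO=22 EX=25 WR=26  [WAW R4: wait I5 write@20]
I7: IS=22 RO=23 EX=28 WR=29

I7 = (22, 23, 28, 29)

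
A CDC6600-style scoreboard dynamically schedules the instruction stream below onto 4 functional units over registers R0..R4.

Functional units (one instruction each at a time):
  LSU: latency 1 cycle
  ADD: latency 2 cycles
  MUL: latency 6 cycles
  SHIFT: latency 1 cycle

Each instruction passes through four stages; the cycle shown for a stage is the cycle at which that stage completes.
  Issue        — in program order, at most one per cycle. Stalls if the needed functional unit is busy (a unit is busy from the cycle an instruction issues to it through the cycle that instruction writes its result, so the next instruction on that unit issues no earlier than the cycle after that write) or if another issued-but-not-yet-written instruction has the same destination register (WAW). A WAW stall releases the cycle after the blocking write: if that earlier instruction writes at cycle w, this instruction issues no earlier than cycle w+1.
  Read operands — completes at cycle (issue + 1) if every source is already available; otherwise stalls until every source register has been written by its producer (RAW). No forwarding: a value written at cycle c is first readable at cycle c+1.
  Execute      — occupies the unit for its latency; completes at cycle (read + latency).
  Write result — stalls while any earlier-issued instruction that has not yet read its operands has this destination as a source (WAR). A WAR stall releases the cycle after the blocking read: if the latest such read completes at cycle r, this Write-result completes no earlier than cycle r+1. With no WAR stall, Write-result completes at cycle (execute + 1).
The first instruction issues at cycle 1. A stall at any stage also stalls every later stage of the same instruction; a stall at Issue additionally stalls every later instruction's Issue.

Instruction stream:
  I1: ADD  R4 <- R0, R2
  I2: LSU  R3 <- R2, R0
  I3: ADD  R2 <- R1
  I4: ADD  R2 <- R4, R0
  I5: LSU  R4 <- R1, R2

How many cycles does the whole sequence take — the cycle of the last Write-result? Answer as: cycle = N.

[1] issue I1 (ADD)
[2] I1 read-ops | issue I2 (LSU)
[3] I2 read-ops
[4] I1 finished on ADD | I2 finished on LSU
[5] I1→R4 | I2→R3
[6] issue I3 (ADD)
[7] I3 read-ops
[9] I3 finished on ADD
[10] I3→R2
[11] issue I4 (ADD)
[12] I4 read-ops | issue I5 (LSU)
[14] I4 finished on ADD
[15] I4→R2
[16] I5 read-ops
[17] I5 finished on LSU
[18] I5→R4

cycle = 18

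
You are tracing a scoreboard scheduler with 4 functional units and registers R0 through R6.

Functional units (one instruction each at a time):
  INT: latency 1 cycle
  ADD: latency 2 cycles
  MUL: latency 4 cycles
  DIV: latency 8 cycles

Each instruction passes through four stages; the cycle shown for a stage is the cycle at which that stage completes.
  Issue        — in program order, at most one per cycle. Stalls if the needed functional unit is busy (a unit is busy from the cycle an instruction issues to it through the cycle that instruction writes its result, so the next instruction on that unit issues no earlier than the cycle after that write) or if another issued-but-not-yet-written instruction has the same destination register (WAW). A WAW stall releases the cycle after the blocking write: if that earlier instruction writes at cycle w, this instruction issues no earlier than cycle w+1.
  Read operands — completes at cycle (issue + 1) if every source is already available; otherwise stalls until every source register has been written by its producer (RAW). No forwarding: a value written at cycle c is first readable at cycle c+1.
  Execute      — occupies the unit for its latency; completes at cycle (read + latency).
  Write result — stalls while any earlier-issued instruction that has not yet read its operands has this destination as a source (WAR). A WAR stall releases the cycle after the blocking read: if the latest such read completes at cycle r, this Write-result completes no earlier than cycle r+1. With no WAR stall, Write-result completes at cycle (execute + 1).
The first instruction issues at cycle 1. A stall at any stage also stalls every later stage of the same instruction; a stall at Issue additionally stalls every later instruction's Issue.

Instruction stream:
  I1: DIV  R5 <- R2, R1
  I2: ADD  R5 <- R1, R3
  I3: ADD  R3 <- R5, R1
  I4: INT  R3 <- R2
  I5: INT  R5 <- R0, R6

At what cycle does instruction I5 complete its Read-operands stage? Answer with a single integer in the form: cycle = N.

c1: I1 dispatched to DIV
c2: I1 operands ready
c10: I1 complete
c11: R5←I1
c12: I2 dispatched to ADD
c13: I2 operands ready
c15: I2 complete
c16: R5←I2
c17: I3 dispatched to ADD
c18: I3 operands ready
c20: I3 complete
c21: R3←I3
c22: I4 dispatched to INT
c23: I4 operands ready
c24: I4 complete
c25: R3←I4
c26: I5 dispatched to INT
c27: I5 operands ready
c28: I5 complete
c29: R5←I5

cycle = 27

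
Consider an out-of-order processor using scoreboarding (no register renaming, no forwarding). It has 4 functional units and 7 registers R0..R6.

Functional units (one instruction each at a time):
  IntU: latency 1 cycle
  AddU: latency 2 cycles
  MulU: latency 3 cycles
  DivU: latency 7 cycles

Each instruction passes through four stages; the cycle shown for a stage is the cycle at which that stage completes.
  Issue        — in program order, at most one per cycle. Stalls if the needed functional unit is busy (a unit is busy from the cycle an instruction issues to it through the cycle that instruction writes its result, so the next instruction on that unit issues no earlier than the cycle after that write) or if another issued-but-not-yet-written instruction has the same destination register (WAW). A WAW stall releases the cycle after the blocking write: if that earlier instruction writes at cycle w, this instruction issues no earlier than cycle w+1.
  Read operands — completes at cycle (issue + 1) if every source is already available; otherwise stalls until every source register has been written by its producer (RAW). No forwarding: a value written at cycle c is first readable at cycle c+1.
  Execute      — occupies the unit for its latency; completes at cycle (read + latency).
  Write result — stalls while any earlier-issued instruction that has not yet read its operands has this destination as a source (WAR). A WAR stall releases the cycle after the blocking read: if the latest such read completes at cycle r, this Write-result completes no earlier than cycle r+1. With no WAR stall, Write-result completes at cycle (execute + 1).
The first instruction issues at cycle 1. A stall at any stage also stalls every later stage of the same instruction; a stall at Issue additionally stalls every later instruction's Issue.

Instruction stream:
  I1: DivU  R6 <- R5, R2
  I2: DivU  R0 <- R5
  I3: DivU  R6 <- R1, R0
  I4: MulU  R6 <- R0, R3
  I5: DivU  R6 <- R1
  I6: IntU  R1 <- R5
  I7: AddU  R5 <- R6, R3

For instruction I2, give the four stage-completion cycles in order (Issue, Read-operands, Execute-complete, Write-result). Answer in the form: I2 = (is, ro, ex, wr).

I2 = (11, 12, 19, 20)

I1 -> (1, 2, 9, 10)
I2 -> (11, 12, 19, 20)  // struct: DivU busy until I1 writes@10
I3 -> (21, 22, 29, 30)  // struct: DivU busy until I2 writes@20
I4 -> (31, 32, 35, 36)  // WAW R6: wait I3 write@30
I5 -> (37, 38, 45, 46)  // WAW R6: wait I4 write@36
I6 -> (38, 39, 40, 41)
I7 -> (39, 47, 49, 50)  // RAW R6: wait I5 write@46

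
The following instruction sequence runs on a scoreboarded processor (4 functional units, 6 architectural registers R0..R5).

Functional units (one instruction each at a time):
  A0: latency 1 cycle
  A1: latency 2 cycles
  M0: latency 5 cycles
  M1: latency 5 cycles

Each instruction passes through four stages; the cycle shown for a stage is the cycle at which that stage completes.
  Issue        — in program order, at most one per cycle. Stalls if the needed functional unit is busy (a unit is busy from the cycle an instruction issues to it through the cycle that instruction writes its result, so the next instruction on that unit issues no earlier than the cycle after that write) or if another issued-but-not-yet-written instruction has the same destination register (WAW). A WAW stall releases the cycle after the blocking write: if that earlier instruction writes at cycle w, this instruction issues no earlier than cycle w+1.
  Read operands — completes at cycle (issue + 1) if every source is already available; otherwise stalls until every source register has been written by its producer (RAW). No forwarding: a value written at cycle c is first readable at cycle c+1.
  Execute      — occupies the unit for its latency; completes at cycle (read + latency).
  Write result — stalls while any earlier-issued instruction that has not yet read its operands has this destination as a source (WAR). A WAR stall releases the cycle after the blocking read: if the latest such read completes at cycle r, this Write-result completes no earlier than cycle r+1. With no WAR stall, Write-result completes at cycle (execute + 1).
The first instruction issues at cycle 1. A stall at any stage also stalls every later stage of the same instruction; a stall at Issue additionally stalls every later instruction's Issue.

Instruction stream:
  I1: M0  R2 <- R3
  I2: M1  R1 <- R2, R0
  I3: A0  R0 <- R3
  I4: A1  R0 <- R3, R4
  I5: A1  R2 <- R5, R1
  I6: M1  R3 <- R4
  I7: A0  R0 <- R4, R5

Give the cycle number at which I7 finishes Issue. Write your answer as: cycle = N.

cycle = 18

t=1  I1 dispatched to M0
t=2  I1 operands ready; I2 dispatched to M1
t=3  I3 dispatched to A0
t=4  I3 operands ready
t=5  I3 complete
t=7  I1 complete
t=8  R2←I1
t=9  I2 operands ready
t=10  R0←I3
t=11  I4 dispatched to A1
t=12  I4 operands ready
t=14  I2 complete; I4 complete
t=15  R1←I2; R0←I4
t=16  I5 dispatched to A1
t=17  I5 operands ready; I6 dispatched to M1
t=18  I6 operands ready; I7 dispatched to A0
t=19  I5 complete; I7 operands ready
t=20  R2←I5; I7 complete
t=21  R0←I7
t=23  I6 complete
t=24  R3←I6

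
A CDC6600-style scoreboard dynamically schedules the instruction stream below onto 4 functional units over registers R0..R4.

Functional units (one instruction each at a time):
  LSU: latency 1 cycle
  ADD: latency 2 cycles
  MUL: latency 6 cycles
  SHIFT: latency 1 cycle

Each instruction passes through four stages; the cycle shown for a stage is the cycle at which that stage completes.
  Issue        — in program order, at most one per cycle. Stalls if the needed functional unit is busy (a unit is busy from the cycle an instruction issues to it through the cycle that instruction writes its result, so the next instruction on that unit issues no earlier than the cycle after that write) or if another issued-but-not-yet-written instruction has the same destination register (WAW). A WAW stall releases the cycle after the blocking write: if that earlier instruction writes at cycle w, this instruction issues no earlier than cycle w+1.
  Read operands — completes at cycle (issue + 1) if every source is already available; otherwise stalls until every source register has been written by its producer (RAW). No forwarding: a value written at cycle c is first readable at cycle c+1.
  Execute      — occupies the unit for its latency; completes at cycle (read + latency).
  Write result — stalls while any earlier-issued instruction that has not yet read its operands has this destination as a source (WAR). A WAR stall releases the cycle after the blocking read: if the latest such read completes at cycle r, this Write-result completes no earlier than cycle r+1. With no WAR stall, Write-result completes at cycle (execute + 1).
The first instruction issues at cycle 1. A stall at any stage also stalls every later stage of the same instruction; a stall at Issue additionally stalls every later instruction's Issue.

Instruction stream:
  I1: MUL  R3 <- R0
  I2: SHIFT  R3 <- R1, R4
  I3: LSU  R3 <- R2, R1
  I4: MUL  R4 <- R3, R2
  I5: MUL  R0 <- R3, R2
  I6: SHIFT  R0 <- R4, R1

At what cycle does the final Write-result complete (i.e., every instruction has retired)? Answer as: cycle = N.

c1: I1 issues→MUL
c2: I1 reads
c8: I1 exec-done
c9: I1 writes R3
c10: I2 issues→SHIFT
c11: I2 reads
c12: I2 exec-done
c13: I2 writes R3
c14: I3 issues→LSU
c15: I3 reads; I4 issues→MUL
c16: I3 exec-done
c17: I3 writes R3
c18: I4 reads
c24: I4 exec-done
c25: I4 writes R4
c26: I5 issues→MUL
c27: I5 reads
c33: I5 exec-done
c34: I5 writes R0
c35: I6 issues→SHIFT
c36: I6 reads
c37: I6 exec-done
c38: I6 writes R0

cycle = 38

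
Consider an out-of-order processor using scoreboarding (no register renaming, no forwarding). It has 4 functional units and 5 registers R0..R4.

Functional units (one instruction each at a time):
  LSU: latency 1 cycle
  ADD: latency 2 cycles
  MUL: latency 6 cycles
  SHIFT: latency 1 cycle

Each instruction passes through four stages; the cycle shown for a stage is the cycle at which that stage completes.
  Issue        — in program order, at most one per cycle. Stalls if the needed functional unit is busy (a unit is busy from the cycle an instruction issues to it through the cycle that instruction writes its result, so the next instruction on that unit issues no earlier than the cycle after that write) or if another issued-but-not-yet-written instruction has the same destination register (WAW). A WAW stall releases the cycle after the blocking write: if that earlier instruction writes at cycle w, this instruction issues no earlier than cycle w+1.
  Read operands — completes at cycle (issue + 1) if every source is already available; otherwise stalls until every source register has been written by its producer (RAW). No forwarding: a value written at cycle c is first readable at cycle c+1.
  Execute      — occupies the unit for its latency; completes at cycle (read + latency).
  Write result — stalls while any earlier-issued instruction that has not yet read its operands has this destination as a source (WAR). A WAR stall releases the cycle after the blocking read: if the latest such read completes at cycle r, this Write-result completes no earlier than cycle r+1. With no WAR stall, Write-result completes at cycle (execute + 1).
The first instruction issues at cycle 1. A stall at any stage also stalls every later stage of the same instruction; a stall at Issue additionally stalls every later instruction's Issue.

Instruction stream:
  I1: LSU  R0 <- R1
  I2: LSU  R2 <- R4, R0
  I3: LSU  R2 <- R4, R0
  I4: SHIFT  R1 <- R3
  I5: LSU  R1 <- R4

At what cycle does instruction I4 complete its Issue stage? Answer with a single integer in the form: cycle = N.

cycle = 10

[1] I1 issues→LSU
[2] I1 reads
[3] I1 exec-done
[4] I1 writes R0
[5] I2 issues→LSU
[6] I2 reads
[7] I2 exec-done
[8] I2 writes R2
[9] I3 issues→LSU
[10] I3 reads, I4 issues→SHIFT
[11] I3 exec-done, I4 reads
[12] I3 writes R2, I4 exec-done
[13] I4 writes R1
[14] I5 issues→LSU
[15] I5 reads
[16] I5 exec-done
[17] I5 writes R1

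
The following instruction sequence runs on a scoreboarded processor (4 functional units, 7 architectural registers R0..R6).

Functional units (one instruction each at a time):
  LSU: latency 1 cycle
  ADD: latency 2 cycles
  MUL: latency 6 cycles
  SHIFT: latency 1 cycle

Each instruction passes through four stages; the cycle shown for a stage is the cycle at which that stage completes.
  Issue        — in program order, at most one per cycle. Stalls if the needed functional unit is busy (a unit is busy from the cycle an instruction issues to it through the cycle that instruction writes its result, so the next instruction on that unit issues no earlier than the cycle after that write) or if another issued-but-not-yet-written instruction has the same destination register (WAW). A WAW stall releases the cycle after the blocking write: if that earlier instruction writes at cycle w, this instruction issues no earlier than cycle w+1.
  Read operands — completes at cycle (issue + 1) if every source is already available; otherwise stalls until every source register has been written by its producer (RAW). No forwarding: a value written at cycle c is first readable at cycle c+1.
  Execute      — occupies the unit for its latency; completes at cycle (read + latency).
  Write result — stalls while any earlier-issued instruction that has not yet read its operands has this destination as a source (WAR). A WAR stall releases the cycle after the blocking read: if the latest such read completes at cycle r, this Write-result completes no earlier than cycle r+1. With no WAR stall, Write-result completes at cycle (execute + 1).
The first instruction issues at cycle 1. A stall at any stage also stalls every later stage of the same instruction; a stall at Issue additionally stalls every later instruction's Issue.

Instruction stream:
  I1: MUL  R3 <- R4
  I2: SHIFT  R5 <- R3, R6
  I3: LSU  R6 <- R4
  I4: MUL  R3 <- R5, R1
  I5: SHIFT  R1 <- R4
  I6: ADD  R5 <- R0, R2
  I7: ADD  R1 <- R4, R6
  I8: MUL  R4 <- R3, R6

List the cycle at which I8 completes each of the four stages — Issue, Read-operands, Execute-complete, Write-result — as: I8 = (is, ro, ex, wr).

c1: I1→MUL
c2: I1 RO · I2→SHIFT
c3: I3→LSU
c4: I3 RO
c5: I3 EX
c8: I1 EX
c9: I1 WR R3
c10: I2 RO · I4→MUL
c11: I2 EX · I3 WR R6
c12: I2 WR R5
c13: I4 RO · I5→SHIFT
c14: I5 RO · I6→ADD
c15: I5 EX · I6 RO
c16: I5 WR R1
c17: I6 EX
c18: I6 WR R5
c19: I4 EX · I7→ADD
c20: I4 WR R3 · I7 RO
c21: I8→MUL
c22: I7 EX · I8 RO
c23: I7 WR R1
c28: I8 EX
c29: I8 WR R4

I8 = (21, 22, 28, 29)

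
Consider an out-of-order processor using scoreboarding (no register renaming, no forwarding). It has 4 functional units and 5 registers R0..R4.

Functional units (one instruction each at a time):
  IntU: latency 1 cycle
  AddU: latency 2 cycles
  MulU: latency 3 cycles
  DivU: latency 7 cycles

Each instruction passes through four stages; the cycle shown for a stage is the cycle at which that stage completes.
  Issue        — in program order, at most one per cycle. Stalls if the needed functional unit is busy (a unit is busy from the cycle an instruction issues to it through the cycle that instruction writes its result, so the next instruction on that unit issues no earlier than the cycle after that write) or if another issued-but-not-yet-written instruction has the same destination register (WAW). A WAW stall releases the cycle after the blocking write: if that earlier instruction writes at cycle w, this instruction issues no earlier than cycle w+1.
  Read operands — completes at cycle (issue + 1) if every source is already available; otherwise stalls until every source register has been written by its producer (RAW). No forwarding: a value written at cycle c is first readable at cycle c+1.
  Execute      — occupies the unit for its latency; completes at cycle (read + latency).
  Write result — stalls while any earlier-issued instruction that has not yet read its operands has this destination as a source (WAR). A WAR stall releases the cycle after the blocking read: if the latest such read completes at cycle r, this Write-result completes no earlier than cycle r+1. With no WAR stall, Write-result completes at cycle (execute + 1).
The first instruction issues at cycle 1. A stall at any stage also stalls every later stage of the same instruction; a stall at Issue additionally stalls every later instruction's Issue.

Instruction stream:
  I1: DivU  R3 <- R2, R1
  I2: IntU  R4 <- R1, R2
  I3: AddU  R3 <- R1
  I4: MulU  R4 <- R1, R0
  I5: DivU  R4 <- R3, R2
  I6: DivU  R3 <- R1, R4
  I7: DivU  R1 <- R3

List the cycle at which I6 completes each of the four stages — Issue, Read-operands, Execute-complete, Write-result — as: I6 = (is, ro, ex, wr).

I6 = (28, 29, 36, 37)

cycle 1: issue I1 (DivU)
cycle 2: I1 read-ops; issue I2 (IntU)
cycle 3: I2 read-ops
cycle 4: I2 finished on IntU
cycle 5: I2→R4
cycle 9: I1 finished on DivU
cycle 10: I1→R3
cycle 11: issue I3 (AddU)
cycle 12: I3 read-ops; issue I4 (MulU)
cycle 13: I4 read-ops
cycle 14: I3 finished on AddU
cycle 15: I3→R3
cycle 16: I4 finished on MulU
cycle 17: I4→R4
cycle 18: issue I5 (DivU)
cycle 19: I5 read-ops
cycle 26: I5 finished on DivU
cycle 27: I5→R4
cycle 28: issue I6 (DivU)
cycle 29: I6 read-ops
cycle 36: I6 finished on DivU
cycle 37: I6→R3
cycle 38: issue I7 (DivU)
cycle 39: I7 read-ops
cycle 46: I7 finished on DivU
cycle 47: I7→R1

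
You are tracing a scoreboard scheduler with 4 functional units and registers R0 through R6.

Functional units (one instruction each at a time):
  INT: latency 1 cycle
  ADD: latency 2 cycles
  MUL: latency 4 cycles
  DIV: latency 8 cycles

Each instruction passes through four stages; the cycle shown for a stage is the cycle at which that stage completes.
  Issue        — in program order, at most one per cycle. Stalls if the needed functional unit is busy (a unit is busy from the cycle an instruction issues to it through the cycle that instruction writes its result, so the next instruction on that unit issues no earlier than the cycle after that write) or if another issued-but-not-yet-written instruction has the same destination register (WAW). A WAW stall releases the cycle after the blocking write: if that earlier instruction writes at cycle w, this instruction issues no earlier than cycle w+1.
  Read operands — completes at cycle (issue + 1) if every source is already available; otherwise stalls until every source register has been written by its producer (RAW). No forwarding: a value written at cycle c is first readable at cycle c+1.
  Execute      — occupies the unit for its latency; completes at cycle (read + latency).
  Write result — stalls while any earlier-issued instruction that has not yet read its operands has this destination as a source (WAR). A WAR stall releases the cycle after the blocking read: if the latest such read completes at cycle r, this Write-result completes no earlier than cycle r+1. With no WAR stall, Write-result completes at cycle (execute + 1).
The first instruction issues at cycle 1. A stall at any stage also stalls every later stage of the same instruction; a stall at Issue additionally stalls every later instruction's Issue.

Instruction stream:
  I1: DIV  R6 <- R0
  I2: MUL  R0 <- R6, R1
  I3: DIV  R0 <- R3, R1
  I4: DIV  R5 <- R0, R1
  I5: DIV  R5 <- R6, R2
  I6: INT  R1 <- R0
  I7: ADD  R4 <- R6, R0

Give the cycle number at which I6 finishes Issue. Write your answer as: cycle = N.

cycle = 41

c1: I1 dispatched to DIV
c2: I1 operands ready, I2 dispatched to MUL
c10: I1 complete
c11: R6←I1
c12: I2 operands ready
c16: I2 complete
c17: R0←I2
c18: I3 dispatched to DIV
c19: I3 operands ready
c27: I3 complete
c28: R0←I3
c29: I4 dispatched to DIV
c30: I4 operands ready
c38: I4 complete
c39: R5←I4
c40: I5 dispatched to DIV
c41: I5 operands ready, I6 dispatched to INT
c42: I6 operands ready, I7 dispatched to ADD
c43: I6 complete, I7 operands ready
c44: R1←I6
c45: I7 complete
c46: R4←I7
c49: I5 complete
c50: R5←I5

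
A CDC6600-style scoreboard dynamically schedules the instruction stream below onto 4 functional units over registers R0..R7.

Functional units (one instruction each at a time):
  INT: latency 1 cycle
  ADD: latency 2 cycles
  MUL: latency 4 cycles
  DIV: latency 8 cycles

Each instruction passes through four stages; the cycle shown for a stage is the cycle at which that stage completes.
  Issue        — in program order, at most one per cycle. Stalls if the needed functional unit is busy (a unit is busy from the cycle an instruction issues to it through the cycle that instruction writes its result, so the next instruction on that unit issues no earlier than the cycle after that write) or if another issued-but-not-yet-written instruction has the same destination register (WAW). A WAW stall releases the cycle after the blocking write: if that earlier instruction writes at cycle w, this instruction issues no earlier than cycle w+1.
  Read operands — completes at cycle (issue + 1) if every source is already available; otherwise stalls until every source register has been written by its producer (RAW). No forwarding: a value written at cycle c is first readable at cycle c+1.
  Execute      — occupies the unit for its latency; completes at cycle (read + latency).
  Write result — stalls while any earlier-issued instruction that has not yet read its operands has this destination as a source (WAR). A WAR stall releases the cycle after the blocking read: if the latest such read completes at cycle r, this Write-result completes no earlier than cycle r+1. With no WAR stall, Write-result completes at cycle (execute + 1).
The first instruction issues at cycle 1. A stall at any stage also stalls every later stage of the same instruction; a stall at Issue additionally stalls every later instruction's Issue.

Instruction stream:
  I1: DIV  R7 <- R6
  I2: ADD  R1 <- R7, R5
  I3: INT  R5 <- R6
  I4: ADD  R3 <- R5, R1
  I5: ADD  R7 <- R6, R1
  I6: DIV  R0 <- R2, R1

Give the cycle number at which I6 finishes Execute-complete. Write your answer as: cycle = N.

I1 -> (1, 2, 10, 11)
I2 -> (2, 12, 14, 15)  // RAW R7: wait I1 write@11
I3 -> (3, 4, 5, 13)  // WAR R5: wait I2 read@12
I4 -> (16, 17, 19, 20)  // struct: ADD busy until I2 writes@15
I5 -> (21, 22, 24, 25)  // struct: ADD busy until I4 writes@20
I6 -> (22, 23, 31, 32)

cycle = 31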